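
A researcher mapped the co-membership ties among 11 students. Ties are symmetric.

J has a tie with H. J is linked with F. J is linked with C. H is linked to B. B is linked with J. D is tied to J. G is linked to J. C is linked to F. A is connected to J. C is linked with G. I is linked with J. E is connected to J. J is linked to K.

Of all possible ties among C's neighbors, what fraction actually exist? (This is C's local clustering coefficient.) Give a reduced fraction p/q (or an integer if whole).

C's neighbors: F, G, and J (k = 3).
Possible neighbor pairs: C(3,2) = 3. Edges among them: F–J, G–J → e = 2.
Clustering(C) = 2/3.

2/3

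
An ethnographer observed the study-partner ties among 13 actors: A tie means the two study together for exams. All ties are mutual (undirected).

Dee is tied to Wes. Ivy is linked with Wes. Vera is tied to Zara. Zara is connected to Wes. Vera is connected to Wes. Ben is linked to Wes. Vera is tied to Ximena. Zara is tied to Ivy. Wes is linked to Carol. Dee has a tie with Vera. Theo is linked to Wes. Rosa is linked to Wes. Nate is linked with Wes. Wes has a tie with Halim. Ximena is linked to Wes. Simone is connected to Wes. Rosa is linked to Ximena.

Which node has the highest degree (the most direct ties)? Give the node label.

Degrees — Ben:1, Carol:1, Dee:2, Halim:1, Ivy:2, Nate:1, Rosa:2, Simone:1, Theo:1, Vera:4, Wes:12, Ximena:3, Zara:3.
The maximum is 12, attained only by Wes.

Wes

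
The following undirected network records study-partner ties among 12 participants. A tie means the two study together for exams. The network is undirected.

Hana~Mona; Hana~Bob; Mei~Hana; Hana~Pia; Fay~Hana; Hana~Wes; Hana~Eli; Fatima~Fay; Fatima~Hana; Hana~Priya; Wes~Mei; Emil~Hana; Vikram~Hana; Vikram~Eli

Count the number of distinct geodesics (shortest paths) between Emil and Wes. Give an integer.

The shortest distance is 2, and the only length-2 path is Emil–Hana–Wes. So there is exactly 1 shortest path.

1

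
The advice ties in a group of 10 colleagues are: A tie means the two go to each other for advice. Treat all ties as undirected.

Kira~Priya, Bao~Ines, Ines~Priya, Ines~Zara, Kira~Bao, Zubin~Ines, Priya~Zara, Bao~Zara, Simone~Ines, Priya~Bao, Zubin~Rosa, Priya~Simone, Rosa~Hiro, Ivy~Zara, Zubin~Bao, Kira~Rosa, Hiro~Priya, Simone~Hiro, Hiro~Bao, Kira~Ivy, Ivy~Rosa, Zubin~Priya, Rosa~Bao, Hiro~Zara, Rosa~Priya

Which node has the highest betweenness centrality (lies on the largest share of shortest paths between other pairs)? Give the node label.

Priya

Unnormalized betweenness of each node: Bao:3, Hiro:7/4, Ines:5/3, Ivy:7/12, Kira:5/6, Priya:37/6, Rosa:7/2, Simone:1/4, Zara:35/12, Zubin:1/3.
Priya has the largest value, 37/6, making it the main broker — the node through which the most shortest paths run.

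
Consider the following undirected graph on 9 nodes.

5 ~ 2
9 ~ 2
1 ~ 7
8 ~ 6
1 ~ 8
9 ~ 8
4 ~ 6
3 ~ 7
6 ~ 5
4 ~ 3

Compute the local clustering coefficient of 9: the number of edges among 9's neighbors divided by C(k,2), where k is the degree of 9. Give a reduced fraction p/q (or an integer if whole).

9's neighbors: 2 and 8 (k = 2).
Possible neighbor pairs: C(2,2) = 1. Edges among them: none → e = 0.
Clustering(9) = 0/1.

0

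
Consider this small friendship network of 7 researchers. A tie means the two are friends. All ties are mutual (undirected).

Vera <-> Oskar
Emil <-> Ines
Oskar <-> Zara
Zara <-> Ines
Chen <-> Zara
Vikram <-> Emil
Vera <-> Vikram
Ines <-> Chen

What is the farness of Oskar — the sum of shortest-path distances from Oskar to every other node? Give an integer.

11

Distances from Oskar: Chen:2, Emil:3, Ines:2, Vera:1, Vikram:2, Zara:1.
Sum = 2 + 3 + 2 + 1 + 2 + 1 = 11.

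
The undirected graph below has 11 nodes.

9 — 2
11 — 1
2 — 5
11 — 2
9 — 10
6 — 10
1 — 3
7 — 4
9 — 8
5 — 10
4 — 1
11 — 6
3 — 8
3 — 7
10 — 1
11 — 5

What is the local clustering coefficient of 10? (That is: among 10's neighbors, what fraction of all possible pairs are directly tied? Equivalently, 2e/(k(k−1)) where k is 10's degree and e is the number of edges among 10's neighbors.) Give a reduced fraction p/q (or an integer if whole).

10's neighbors: 1, 5, 6, and 9 (k = 4).
Possible neighbor pairs: C(4,2) = 6. Edges among them: none → e = 0.
Clustering(10) = 0/6 = 0.

0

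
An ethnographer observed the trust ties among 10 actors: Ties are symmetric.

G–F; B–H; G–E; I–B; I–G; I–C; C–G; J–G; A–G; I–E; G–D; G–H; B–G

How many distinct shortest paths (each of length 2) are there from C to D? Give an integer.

1

The shortest distance is 2, and the only length-2 path is C–G–D. So there is exactly 1 shortest path.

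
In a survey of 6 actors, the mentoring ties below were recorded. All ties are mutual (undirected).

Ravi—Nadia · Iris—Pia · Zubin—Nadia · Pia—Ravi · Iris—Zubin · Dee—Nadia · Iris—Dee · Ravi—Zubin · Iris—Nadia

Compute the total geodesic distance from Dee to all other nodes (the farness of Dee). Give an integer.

8

Distances from Dee: Iris:1, Nadia:1, Pia:2, Ravi:2, Zubin:2.
Sum = 1 + 1 + 2 + 2 + 2 = 8.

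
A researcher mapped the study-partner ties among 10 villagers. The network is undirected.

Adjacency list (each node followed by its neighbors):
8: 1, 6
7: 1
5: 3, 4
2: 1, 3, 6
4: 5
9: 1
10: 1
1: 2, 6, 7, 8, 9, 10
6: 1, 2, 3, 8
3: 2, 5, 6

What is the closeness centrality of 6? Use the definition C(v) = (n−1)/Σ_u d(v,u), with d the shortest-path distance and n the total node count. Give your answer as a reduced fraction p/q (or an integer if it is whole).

Distances from 6: 1:1, 2:1, 3:1, 4:3, 5:2, 7:2, 8:1, 9:2, 10:2. Sum = 15.
n = 10, so closeness = 9/15 = 3/5.

3/5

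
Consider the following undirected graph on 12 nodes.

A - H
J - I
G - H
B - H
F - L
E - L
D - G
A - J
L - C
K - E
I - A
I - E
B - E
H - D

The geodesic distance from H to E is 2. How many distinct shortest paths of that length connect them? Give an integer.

1

The shortest distance is 2, and the only length-2 path is H–B–E. So there is exactly 1 shortest path.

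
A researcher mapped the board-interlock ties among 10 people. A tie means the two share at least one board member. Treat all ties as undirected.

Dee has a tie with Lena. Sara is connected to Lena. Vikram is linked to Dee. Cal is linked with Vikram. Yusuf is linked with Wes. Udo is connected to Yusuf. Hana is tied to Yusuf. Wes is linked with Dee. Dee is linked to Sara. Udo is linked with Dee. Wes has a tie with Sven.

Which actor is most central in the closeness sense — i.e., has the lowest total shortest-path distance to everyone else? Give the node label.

Farness (sum of distances to all others) for each node — Cal:28, Dee:14, Hana:28, Lena:21, Sara:21, Sven:24, Udo:18, Vikram:20, Wes:16, Yusuf:20.
The smallest farness is 14, for Dee, so Dee has the highest closeness.

Dee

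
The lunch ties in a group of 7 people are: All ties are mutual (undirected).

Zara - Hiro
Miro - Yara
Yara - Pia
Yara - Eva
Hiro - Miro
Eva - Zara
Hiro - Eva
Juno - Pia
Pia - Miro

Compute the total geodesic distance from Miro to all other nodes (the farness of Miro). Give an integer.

Distances from Miro: Eva:2, Hiro:1, Juno:2, Pia:1, Yara:1, Zara:2.
Sum = 2 + 1 + 2 + 1 + 1 + 2 = 9.

9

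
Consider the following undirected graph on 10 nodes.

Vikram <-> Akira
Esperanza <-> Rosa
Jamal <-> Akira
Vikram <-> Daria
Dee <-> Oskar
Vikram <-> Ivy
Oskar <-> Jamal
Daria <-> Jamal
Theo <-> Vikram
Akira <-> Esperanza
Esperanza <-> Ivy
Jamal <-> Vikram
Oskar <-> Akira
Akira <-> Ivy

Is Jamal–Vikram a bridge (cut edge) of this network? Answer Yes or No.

Even without that edge, Jamal still reaches Vikram via Jamal – Akira – Vikram, so the network stays connected. Not a bridge.

No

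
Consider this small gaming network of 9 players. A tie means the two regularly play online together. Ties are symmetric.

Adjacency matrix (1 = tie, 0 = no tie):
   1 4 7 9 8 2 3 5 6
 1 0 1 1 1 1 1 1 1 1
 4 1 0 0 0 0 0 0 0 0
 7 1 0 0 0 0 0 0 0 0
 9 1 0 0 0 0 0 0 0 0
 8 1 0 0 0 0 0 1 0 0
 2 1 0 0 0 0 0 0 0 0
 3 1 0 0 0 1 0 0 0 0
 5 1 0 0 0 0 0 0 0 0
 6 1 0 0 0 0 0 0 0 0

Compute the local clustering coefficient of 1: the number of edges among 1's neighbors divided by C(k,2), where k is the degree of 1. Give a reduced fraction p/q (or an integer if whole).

1/28

1's neighbors: 2, 3, 4, 5, 6, 7, 8, and 9 (k = 8).
Possible neighbor pairs: C(8,2) = 28. Edges among them: 3–8 → e = 1.
Clustering(1) = 1/28.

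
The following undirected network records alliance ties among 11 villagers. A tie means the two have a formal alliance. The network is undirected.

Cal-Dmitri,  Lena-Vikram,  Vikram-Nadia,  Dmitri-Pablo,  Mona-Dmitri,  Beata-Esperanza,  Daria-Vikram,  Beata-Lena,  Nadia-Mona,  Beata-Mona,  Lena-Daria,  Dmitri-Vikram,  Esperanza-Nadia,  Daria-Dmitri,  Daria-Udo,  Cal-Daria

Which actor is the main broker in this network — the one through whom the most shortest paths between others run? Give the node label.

Unnormalized betweenness of each node: Beata:137/30, Cal:0, Daria:191/15, Dmitri:443/30, Esperanza:1/2, Lena:47/10, Mona:91/15, Nadia:74/15, Pablo:0, Udo:0, Vikram:116/15.
Dmitri has the largest value, 443/30, making it the main broker — the node through which the most shortest paths run.

Dmitri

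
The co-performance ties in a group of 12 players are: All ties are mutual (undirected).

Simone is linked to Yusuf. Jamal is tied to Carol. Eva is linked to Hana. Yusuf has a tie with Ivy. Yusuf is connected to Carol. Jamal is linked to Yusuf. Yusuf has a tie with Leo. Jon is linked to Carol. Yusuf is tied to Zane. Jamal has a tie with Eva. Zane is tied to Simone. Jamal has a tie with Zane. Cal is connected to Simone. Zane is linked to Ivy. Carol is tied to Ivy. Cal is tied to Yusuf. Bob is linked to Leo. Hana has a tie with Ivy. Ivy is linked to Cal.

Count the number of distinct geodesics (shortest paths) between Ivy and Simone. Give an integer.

The shortest distance is 2. The length-2 paths are: Ivy–Yusuf–Simone; Ivy–Zane–Simone; Ivy–Cal–Simone.
That gives 3 distinct shortest paths.

3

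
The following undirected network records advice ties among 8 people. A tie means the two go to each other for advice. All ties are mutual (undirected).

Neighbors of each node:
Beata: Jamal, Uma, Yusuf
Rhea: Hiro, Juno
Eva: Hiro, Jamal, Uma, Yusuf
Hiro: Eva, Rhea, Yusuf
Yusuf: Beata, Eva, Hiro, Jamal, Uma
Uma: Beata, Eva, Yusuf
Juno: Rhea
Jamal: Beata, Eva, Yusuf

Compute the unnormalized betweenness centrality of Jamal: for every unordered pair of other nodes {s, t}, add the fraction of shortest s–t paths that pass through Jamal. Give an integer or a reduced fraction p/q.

Pairs whose geodesics pass through Jamal — Eva–Beata: 1/3.
All other pairs contribute 0.
Summing the contributions gives betweenness(Jamal) = 1/3.

1/3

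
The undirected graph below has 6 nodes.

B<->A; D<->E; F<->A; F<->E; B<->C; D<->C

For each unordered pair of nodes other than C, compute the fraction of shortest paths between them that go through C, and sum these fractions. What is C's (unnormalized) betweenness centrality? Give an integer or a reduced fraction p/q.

2

Pairs whose geodesics pass through C — D–A: 1/2; D–B: 1; E–B: 1/2.
All other pairs contribute 0.
Summing the contributions gives betweenness(C) = 2.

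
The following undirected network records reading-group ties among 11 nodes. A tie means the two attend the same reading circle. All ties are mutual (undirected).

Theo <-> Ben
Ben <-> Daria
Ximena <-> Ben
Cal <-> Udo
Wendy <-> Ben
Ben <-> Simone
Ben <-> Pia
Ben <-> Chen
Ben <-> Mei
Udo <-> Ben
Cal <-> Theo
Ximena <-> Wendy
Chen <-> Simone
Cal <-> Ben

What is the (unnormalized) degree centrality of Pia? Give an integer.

Pia is directly tied to Ben. That is 1 neighbor, so the degree of Pia is 1.

1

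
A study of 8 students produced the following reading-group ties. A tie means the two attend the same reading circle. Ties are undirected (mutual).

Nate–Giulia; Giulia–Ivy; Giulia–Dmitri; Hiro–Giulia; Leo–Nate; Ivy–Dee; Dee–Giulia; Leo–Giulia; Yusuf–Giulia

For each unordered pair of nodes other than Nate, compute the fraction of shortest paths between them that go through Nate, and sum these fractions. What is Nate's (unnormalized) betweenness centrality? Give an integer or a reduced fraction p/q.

No shortest path between any pair of other nodes passes through Nate.
Summing the contributions gives betweenness(Nate) = 0.

0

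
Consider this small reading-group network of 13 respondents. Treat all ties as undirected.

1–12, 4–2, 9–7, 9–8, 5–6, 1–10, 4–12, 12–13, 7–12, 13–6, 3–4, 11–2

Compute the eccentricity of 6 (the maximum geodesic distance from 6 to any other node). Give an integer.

Distances from 6: 1:3, 2:4, 3:4, 4:3, 5:1, 7:3, 8:5, 9:4, 10:4, 11:5, 12:2, 13:1.
The largest is 5 (to 8 and 11), so the eccentricity of 6 is 5.

5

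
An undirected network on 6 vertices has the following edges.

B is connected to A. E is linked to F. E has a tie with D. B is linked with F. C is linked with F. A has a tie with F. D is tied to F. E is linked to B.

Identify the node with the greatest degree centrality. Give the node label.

F

Degrees — A:2, B:3, C:1, D:2, E:3, F:5.
The maximum is 5, attained only by F.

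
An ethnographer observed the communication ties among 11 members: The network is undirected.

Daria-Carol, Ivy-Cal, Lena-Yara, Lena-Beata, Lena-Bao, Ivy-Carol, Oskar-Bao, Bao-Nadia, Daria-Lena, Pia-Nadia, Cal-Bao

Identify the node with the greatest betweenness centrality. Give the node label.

Bao

Unnormalized betweenness of each node: Bao:28, Beata:0, Cal:15/2, Carol:3, Daria:13/2, Ivy:7/2, Lena:47/2, Nadia:9, Oskar:0, Pia:0, Yara:0.
Bao has the largest value, 28, making it the main broker — the node through which the most shortest paths run.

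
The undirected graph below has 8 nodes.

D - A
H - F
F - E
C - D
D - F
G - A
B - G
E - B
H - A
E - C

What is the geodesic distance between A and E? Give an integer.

3

One shortest route is A – G – B – E, which uses 3 edges, and at distance 2 from A we only reach {B, C, F}, which does not include E. So d(A,E) = 3.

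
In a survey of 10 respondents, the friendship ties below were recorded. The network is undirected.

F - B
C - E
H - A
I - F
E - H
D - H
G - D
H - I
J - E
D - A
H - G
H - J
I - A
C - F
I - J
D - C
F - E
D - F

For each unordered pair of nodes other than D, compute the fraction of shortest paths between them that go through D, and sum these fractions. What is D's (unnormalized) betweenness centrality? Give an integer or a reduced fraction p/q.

Pairs whose geodesics pass through D — H–F: 1/3; H–B: 1/3; H–C: 1/2; F–A: 1/2; F–G: 1; B–A: 1/2; B–G: 1; C–A: 1; C–G: 1; A–G: 1/2.
All other pairs contribute 0.
Summing the contributions gives betweenness(D) = 20/3.

20/3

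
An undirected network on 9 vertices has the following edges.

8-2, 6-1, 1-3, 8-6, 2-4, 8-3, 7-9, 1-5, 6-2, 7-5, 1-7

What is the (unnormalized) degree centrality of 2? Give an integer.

2 is directly tied to 4, 6, and 8. That is 3 neighbors, so the degree of 2 is 3.

3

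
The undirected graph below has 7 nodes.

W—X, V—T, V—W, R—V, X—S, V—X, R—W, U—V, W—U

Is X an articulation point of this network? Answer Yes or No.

Yes

Removing X leaves {R, T, U, V, and W} with no path to {S}, so the network splits into 2 components. X is a cut vertex.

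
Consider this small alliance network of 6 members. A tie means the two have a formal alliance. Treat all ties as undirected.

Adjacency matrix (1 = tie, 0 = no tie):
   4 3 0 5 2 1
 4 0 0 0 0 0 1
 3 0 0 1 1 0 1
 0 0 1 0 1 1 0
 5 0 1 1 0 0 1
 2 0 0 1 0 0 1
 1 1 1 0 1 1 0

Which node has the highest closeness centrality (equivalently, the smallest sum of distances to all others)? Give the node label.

Farness (sum of distances to all others) for each node — 0:8, 1:6, 2:8, 3:7, 4:10, 5:7.
The smallest farness is 6, for 1, so 1 has the highest closeness.

1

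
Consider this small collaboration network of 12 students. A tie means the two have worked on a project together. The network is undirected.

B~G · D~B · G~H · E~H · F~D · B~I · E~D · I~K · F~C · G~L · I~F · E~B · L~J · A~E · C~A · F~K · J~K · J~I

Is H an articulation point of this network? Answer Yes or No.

Even without H, every remaining node can still reach every other (the residual graph is connected), so H is not a cut vertex.

No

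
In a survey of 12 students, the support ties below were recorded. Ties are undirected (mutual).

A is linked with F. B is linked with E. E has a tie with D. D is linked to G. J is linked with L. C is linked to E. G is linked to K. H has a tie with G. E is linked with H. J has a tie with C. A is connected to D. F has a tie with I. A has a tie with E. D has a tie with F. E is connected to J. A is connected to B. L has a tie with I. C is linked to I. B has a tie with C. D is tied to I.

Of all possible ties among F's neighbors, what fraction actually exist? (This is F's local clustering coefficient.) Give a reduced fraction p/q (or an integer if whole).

F's neighbors: A, D, and I (k = 3).
Possible neighbor pairs: C(3,2) = 3. Edges among them: A–D, D–I → e = 2.
Clustering(F) = 2/3.

2/3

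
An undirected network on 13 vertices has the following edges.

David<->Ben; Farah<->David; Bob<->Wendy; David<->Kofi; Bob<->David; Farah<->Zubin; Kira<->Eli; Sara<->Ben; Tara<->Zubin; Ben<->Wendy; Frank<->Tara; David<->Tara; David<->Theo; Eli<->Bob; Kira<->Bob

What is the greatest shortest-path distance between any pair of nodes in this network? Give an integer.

Eccentricity of each node (its greatest distance to any other): Ben:3, Bob:3, David:2, Eli:4, Farah:3, Frank:4, Kira:4, Kofi:3, Sara:4, Tara:3, Theo:3, Wendy:4, Zubin:4.
The maximum eccentricity is 4, realized for instance by the pair Eli–Frank via Eli – Bob – David – Tara – Frank. So the diameter is 4.

4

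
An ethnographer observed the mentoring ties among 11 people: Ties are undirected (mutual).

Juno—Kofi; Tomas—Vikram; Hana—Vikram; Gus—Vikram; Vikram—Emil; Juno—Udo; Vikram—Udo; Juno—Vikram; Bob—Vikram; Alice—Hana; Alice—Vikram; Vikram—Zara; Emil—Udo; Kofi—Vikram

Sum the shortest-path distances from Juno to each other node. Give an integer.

Distances from Juno: Alice:2, Bob:2, Emil:2, Gus:2, Hana:2, Kofi:1, Tomas:2, Udo:1, Vikram:1, Zara:2.
Sum = 2 + 2 + 2 + 2 + 2 + 1 + 2 + 1 + 1 + 2 = 17.

17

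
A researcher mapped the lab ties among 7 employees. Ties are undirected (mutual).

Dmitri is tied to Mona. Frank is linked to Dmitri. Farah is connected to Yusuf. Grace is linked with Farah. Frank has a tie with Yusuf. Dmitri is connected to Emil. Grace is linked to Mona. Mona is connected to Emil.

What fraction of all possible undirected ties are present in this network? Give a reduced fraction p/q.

8/21

There are 8 edges and 7 nodes, so the maximum possible is C(7,2) = 21.
Density = 8/21.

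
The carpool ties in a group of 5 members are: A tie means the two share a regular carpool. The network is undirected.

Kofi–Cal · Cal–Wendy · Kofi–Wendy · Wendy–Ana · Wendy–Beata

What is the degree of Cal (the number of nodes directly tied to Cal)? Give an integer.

Cal is directly tied to Kofi and Wendy. That is 2 neighbors, so the degree of Cal is 2.

2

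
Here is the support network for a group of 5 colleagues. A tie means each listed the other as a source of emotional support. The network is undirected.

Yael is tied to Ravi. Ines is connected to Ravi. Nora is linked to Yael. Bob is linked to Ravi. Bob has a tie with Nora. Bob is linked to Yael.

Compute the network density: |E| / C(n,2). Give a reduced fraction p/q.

There are 6 edges and 5 nodes, so the maximum possible is C(5,2) = 10.
Density = 6/10 = 3/5.

3/5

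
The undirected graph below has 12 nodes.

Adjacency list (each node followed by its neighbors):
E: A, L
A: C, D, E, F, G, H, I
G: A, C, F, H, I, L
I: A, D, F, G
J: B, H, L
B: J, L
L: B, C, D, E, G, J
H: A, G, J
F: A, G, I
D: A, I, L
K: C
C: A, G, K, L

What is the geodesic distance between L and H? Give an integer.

One shortest route is L – G – H, which uses 2 edges, and L and H are not directly tied, so nothing shorter exists. So d(L,H) = 2.

2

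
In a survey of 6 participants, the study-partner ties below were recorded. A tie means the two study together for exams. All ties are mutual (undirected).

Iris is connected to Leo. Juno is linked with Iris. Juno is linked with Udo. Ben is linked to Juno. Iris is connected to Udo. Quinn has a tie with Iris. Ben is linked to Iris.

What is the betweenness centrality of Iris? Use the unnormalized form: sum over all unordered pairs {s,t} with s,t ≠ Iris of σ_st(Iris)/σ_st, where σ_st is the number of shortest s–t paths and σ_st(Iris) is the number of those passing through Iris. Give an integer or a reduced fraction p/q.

Pairs whose geodesics pass through Iris — Leo–Ben: 1; Leo–Quinn: 1; Leo–Udo: 1; Leo–Juno: 1; Ben–Quinn: 1; Ben–Udo: 1/2; Quinn–Udo: 1; Quinn–Juno: 1.
All other pairs contribute 0.
Summing the contributions gives betweenness(Iris) = 15/2.

15/2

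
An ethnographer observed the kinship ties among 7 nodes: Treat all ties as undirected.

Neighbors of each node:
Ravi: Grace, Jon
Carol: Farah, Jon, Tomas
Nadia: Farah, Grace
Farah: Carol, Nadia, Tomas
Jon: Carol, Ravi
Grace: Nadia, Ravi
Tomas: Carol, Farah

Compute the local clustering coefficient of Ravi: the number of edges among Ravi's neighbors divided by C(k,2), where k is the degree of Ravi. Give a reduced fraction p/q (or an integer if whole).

0

Ravi's neighbors: Grace and Jon (k = 2).
Possible neighbor pairs: C(2,2) = 1. Edges among them: none → e = 0.
Clustering(Ravi) = 0/1.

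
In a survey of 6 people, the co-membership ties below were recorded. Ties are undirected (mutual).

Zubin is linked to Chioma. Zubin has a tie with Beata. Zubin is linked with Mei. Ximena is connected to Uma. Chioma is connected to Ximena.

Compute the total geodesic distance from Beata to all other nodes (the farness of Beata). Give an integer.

Distances from Beata: Chioma:2, Mei:2, Uma:4, Ximena:3, Zubin:1.
Sum = 2 + 2 + 4 + 3 + 1 = 12.

12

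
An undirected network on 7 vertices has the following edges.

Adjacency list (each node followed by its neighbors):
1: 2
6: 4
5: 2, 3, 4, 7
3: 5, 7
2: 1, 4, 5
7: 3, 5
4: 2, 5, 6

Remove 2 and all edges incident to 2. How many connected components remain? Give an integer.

2

Without 2, the remaining ties split the others into: {3, 4, 5, 6, 7}; {1}.
That's 2 separate components.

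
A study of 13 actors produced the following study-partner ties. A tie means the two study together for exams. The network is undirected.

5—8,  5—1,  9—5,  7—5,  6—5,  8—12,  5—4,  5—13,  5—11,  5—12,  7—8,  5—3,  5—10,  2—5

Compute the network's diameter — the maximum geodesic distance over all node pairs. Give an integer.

2

Eccentricity of each node (its greatest distance to any other): 1:2, 2:2, 3:2, 4:2, 5:1, 6:2, 7:2, 8:2, 9:2, 10:2, 11:2, 12:2, 13:2.
The maximum eccentricity is 2, realized for instance by the pair 12–13 via 12 – 5 – 13. So the diameter is 2.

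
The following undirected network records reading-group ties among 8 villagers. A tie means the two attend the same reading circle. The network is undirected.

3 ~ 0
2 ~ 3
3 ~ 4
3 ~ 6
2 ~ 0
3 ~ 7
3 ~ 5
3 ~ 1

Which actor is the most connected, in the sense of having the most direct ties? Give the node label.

Degrees — 0:2, 1:1, 2:2, 3:7, 4:1, 5:1, 6:1, 7:1.
The maximum is 7, attained only by 3.

3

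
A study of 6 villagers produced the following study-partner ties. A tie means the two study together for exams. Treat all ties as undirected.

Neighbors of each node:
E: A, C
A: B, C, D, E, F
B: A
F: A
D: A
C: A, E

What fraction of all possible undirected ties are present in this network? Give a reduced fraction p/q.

There are 6 edges and 6 nodes, so the maximum possible is C(6,2) = 15.
Density = 6/15 = 2/5.

2/5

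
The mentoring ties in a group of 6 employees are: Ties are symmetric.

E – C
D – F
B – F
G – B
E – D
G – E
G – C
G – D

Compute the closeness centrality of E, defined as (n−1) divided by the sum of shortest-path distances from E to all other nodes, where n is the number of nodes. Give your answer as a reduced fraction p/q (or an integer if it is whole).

Distances from E: B:2, C:1, D:1, F:2, G:1. Sum = 7.
n = 6, so closeness = 5/7.

5/7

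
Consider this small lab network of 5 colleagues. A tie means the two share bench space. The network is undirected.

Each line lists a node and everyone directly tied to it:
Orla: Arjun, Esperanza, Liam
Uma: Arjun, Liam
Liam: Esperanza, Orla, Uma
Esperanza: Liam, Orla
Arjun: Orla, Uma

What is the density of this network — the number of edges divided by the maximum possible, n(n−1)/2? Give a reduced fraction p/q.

There are 6 edges and 5 nodes, so the maximum possible is C(5,2) = 10.
Density = 6/10 = 3/5.

3/5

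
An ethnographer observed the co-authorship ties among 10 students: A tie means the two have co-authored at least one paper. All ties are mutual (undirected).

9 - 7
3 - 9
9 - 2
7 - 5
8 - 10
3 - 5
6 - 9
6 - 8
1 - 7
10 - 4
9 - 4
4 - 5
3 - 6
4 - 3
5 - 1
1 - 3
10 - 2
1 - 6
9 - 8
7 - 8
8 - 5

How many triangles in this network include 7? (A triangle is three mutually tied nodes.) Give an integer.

7's neighbors: 1, 5, 8, and 9.
Neighbor pairs that are themselves tied: 7–1–5; 7–5–8; 7–8–9. Each forms one triangle with 7, for 3 in total.

3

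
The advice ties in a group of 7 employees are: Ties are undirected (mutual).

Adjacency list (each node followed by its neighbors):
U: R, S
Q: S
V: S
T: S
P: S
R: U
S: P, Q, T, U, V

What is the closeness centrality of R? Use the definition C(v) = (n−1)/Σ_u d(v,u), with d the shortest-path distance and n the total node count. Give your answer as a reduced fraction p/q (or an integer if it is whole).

2/5

Distances from R: P:3, Q:3, S:2, T:3, U:1, V:3. Sum = 15.
n = 7, so closeness = 6/15 = 2/5.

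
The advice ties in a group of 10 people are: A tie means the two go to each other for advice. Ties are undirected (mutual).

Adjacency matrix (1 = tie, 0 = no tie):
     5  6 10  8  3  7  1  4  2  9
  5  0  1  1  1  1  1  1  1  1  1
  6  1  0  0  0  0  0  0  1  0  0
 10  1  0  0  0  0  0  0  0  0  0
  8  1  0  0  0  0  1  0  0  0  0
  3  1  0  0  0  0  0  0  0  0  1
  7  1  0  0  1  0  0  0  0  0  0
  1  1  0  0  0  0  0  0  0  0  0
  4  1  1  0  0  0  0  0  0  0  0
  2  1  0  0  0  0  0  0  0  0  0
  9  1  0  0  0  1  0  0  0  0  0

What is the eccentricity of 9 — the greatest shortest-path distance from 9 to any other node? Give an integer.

2

Distances from 9: 1:2, 2:2, 3:1, 4:2, 5:1, 6:2, 7:2, 8:2, 10:2.
The largest is 2 (to 6, 10, 8, 7, 1, 4, and 2), so the eccentricity of 9 is 2.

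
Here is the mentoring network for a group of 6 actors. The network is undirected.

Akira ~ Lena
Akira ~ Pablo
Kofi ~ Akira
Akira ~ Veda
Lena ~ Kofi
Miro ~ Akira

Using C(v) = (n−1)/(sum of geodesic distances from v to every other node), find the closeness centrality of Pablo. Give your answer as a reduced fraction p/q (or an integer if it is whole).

5/9

Distances from Pablo: Akira:1, Kofi:2, Lena:2, Miro:2, Veda:2. Sum = 9.
n = 6, so closeness = 5/9.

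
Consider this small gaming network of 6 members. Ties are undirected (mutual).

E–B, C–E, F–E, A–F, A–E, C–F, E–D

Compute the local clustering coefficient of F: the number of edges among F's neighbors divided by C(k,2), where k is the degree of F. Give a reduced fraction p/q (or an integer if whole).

F's neighbors: A, C, and E (k = 3).
Possible neighbor pairs: C(3,2) = 3. Edges among them: A–E, C–E → e = 2.
Clustering(F) = 2/3.

2/3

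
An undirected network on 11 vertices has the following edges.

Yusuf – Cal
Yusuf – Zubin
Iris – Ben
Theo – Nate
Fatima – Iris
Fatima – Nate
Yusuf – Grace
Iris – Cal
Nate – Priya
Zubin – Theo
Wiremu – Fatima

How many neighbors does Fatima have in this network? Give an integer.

3

Fatima is directly tied to Iris, Nate, and Wiremu. That is 3 neighbors, so the degree of Fatima is 3.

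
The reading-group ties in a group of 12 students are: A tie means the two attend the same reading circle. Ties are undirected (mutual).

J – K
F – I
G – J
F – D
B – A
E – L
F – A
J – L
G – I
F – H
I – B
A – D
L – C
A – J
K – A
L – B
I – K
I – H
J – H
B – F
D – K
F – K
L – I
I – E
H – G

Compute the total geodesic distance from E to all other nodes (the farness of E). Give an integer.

22

Distances from E: A:3, B:2, C:2, D:3, F:2, G:2, H:2, I:1, J:2, K:2, L:1.
Sum = 3 + 2 + 2 + 3 + 2 + 2 + 2 + 1 + 2 + 2 + 1 = 22.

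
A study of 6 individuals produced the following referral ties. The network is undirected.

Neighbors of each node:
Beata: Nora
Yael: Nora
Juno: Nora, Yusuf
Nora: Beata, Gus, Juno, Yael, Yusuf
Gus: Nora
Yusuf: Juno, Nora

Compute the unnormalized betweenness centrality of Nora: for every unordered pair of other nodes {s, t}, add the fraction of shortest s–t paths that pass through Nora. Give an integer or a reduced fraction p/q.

Pairs whose geodesics pass through Nora — Juno–Gus: 1; Juno–Yael: 1; Juno–Beata: 1; Gus–Yusuf: 1; Gus–Yael: 1; Gus–Beata: 1; Yusuf–Yael: 1; Yusuf–Beata: 1; Yael–Beata: 1.
All other pairs contribute 0.
Summing the contributions gives betweenness(Nora) = 9.

9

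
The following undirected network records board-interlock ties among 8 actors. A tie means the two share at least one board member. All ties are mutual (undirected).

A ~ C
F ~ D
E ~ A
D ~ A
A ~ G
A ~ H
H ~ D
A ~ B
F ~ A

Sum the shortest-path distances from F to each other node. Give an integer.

Distances from F: A:1, B:2, C:2, D:1, E:2, G:2, H:2.
Sum = 1 + 2 + 2 + 1 + 2 + 2 + 2 = 12.

12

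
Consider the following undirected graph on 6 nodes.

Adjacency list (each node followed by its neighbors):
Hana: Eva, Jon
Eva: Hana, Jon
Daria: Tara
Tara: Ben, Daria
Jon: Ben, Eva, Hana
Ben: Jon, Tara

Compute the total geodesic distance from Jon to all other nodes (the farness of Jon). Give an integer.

Distances from Jon: Ben:1, Daria:3, Eva:1, Hana:1, Tara:2.
Sum = 1 + 3 + 1 + 1 + 2 = 8.

8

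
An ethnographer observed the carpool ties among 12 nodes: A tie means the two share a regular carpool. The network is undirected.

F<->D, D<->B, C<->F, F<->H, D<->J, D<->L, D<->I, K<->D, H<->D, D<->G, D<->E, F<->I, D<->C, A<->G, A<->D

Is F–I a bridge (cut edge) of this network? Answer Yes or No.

Even without that edge, F still reaches I via F – D – I, so the network stays connected. Not a bridge.

No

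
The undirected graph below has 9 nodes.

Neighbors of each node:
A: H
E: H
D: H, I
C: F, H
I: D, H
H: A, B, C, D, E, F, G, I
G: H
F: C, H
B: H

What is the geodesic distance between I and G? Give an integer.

One shortest route is I – H – G, which uses 2 edges, and I and G are not directly tied, so nothing shorter exists. So d(I,G) = 2.

2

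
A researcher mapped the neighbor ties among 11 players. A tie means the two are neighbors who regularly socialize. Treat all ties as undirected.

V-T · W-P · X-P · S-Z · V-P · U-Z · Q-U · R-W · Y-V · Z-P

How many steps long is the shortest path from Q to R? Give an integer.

One shortest route is Q – U – Z – P – W – R, which uses 5 edges, and at distance 4 from Q we only reach {V, W, X}, which does not include R. So d(Q,R) = 5.

5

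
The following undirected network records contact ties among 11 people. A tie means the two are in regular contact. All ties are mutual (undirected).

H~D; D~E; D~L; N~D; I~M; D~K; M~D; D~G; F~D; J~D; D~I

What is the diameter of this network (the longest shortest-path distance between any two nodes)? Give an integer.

2

Eccentricity of each node (its greatest distance to any other): D:1, E:2, F:2, G:2, H:2, I:2, J:2, K:2, L:2, M:2, N:2.
The maximum eccentricity is 2, realized for instance by the pair M–L via M – D – L. So the diameter is 2.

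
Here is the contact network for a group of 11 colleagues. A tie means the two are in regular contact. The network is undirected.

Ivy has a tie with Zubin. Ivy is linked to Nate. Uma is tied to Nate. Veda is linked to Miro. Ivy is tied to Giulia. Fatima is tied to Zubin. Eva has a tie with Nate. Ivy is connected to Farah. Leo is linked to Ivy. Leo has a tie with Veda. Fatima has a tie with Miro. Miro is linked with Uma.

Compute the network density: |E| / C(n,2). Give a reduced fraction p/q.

There are 12 edges and 11 nodes, so the maximum possible is C(11,2) = 55.
Density = 12/55.

12/55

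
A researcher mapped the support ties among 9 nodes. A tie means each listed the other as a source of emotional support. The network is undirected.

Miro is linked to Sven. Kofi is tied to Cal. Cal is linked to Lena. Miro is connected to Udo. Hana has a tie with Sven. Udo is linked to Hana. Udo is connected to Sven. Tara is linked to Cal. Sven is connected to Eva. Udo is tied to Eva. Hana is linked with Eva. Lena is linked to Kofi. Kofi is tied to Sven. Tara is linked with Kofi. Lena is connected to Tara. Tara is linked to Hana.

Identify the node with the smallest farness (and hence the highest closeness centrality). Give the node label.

Farness (sum of distances to all others) for each node — Cal:16, Eva:15, Hana:12, Kofi:12, Lena:16, Miro:17, Sven:11, Tara:13, Udo:14.
The smallest farness is 11, for Sven, so Sven has the highest closeness.

Sven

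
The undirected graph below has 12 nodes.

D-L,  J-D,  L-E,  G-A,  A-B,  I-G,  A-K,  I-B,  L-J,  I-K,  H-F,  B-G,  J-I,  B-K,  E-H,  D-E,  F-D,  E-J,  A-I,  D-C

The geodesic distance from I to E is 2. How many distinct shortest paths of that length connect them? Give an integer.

1

The shortest distance is 2, and the only length-2 path is I–J–E. So there is exactly 1 shortest path.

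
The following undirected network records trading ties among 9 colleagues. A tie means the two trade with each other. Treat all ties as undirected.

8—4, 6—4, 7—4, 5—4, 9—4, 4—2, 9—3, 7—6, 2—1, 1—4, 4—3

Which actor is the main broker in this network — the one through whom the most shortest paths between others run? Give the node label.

4

Unnormalized betweenness of each node: 1:0, 2:0, 3:0, 4:25, 5:0, 6:0, 7:0, 8:0, 9:0.
4 has the largest value, 25, making it the main broker — the node through which the most shortest paths run.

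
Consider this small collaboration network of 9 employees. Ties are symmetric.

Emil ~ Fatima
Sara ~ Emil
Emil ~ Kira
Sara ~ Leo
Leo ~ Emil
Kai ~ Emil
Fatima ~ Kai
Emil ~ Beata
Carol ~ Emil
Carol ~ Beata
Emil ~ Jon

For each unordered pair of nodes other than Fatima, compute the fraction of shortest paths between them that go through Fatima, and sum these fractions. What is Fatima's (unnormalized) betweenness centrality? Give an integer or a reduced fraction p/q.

0

No shortest path between any pair of other nodes passes through Fatima.
Summing the contributions gives betweenness(Fatima) = 0.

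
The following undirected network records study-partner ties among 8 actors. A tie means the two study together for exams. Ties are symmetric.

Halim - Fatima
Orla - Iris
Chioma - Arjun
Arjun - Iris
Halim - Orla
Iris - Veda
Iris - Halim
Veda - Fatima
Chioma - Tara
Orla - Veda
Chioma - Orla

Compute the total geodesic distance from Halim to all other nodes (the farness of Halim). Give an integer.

12

Distances from Halim: Arjun:2, Chioma:2, Fatima:1, Iris:1, Orla:1, Tara:3, Veda:2.
Sum = 2 + 2 + 1 + 1 + 1 + 3 + 2 = 12.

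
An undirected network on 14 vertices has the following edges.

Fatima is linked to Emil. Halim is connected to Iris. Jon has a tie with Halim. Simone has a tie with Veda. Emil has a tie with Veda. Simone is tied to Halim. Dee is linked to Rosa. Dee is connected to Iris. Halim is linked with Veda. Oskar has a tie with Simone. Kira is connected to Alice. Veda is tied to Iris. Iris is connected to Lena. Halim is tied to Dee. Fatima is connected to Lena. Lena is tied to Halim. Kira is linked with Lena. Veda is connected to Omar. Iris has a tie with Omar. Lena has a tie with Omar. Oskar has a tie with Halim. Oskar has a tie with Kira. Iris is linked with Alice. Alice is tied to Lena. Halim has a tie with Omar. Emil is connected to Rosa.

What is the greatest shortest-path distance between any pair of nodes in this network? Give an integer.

Eccentricity of each node (its greatest distance to any other): Alice:3, Dee:3, Emil:3, Fatima:3, Halim:2, Iris:2, Jon:3, Kira:4, Lena:3, Omar:3, Oskar:3, Rosa:4, Simone:3, Veda:3.
The maximum eccentricity is 4, realized for instance by the pair Kira–Rosa via Kira – Lena – Iris – Dee – Rosa. So the diameter is 4.

4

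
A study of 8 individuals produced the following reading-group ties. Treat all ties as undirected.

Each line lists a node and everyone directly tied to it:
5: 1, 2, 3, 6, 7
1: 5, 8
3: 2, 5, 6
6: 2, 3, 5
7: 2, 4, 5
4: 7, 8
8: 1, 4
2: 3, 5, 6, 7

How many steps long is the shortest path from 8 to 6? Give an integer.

3

One shortest route is 8 – 1 – 5 – 6, which uses 3 edges, and at distance 2 from 8 we only reach {5, 7}, which does not include 6. So d(8,6) = 3.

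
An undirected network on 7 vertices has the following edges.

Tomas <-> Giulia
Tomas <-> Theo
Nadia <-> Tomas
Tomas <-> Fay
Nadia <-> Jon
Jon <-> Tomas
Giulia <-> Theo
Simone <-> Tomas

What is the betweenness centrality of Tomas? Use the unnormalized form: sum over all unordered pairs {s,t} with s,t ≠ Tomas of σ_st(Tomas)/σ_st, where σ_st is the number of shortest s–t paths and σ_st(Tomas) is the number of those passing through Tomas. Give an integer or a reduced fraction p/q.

Pairs whose geodesics pass through Tomas — Jon–Giulia: 1; Jon–Simone: 1; Jon–Fay: 1; Jon–Theo: 1; Giulia–Simone: 1; Giulia–Fay: 1; Giulia–Nadia: 1; Simone–Fay: 1; Simone–Nadia: 1; Simone–Theo: 1; Fay–Nadia: 1; Fay–Theo: 1; Nadia–Theo: 1.
All other pairs contribute 0.
Summing the contributions gives betweenness(Tomas) = 13.

13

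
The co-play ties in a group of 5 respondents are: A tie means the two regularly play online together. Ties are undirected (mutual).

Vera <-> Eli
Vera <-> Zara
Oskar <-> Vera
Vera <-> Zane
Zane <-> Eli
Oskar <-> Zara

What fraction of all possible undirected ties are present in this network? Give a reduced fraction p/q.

3/5

There are 6 edges and 5 nodes, so the maximum possible is C(5,2) = 10.
Density = 6/10 = 3/5.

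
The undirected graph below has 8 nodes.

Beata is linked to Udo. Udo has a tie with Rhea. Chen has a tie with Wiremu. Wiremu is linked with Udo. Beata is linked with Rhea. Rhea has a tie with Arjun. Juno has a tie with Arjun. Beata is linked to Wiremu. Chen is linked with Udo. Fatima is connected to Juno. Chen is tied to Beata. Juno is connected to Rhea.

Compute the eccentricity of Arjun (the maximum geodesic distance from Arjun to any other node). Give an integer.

3

Distances from Arjun: Beata:2, Chen:3, Fatima:2, Juno:1, Rhea:1, Udo:2, Wiremu:3.
The largest is 3 (to Wiremu and Chen), so the eccentricity of Arjun is 3.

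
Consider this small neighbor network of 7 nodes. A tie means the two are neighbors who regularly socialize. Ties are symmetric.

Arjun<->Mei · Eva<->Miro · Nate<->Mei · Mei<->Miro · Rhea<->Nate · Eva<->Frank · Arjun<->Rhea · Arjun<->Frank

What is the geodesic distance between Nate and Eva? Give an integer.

One shortest route is Nate – Mei – Miro – Eva, which uses 3 edges, and at distance 2 from Nate we only reach {Arjun, Miro}, which does not include Eva. So d(Nate,Eva) = 3.

3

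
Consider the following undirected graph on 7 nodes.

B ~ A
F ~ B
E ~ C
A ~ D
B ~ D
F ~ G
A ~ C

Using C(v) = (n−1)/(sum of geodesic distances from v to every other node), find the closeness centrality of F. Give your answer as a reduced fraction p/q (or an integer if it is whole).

6/13

Distances from F: A:2, B:1, C:3, D:2, E:4, G:1. Sum = 13.
n = 7, so closeness = 6/13.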